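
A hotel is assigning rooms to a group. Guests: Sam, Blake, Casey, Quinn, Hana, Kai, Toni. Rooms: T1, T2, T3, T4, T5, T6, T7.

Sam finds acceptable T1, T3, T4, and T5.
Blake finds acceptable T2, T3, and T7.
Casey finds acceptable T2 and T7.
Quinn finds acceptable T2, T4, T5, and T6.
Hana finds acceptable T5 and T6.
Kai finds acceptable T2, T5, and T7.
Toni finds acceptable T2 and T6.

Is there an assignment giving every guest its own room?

A valid assignment of size 7: Sam→T1, Blake→T3, Casey→T2, Quinn→T4, Hana→T5, Kai→T7, Toni→T6.
Every guest is matched, so this is a perfect matching.

Yes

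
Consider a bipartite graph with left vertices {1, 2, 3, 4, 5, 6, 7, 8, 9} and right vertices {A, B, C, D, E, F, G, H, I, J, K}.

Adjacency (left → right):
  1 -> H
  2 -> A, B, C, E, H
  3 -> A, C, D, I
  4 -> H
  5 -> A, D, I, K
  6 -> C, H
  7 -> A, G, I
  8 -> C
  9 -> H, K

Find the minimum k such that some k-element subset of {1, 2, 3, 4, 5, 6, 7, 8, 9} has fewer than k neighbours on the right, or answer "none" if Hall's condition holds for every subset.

2

Take S = {1, 4}. Its neighbourhood is {H}, so |N(S)| = 1 < |S| = 2.
No single vertex violates Hall's condition since each has at least one neighbour, so 2 is the minimum.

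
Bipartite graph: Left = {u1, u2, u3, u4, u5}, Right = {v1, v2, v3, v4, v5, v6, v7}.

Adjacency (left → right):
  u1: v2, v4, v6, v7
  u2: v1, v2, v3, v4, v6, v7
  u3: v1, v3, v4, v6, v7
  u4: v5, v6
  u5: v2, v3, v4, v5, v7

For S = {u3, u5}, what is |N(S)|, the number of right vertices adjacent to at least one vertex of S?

The union of neighbours of {u3, u5} is {v1, v2, v3, v4, v5, v6, v7}, which has 7 elements.
Since |N(S)| = 7 ≥ |S| = 2, Hall's condition holds for this subset.

7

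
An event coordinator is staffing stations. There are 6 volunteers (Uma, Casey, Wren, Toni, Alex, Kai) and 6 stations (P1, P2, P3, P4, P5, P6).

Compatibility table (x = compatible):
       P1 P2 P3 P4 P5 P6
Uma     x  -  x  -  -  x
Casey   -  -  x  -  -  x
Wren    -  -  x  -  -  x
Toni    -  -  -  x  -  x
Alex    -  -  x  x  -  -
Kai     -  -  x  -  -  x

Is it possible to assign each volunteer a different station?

No

The set {Casey, Wren, Toni, Alex, Kai} has only 3 neighbours ({P3, P4, P6}), so by Hall's theorem at most 4 of the 6 volunteers can be matched.
Hence no matching covers every volunteer.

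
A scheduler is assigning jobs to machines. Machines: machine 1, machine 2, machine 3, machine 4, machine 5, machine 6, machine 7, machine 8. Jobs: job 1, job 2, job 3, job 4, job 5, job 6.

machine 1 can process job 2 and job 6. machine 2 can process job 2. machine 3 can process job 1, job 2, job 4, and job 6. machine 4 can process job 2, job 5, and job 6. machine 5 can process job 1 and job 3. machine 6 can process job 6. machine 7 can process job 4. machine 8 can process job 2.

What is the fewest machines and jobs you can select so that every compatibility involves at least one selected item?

6

The 6 edges machine 1–job 6, machine 2–job 2, machine 3–job 1, machine 4–job 5, machine 5–job 3, machine 7–job 4 form a matching, so any vertex cover needs at least 6 vertices (one per matched edge).
Conversely {machine 3, machine 4, machine 5, machine 7, job 2, job 6} meets every edge and has exactly 6 vertices, so 6 is optimal.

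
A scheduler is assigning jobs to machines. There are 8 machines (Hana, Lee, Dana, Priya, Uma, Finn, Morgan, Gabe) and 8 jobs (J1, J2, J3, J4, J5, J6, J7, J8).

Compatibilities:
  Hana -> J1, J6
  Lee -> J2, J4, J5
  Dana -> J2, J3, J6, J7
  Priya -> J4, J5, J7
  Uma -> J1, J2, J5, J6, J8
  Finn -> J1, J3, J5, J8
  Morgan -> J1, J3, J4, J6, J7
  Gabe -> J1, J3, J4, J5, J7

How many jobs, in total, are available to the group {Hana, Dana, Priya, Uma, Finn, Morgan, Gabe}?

8

The union of neighbours of {Hana, Dana, Priya, Uma, Finn, Morgan, Gabe} is {J1, J2, J3, J4, J5, J6, J7, J8}, which has 8 elements.
Since |N(S)| = 8 ≥ |S| = 7, Hall's condition holds for this subset.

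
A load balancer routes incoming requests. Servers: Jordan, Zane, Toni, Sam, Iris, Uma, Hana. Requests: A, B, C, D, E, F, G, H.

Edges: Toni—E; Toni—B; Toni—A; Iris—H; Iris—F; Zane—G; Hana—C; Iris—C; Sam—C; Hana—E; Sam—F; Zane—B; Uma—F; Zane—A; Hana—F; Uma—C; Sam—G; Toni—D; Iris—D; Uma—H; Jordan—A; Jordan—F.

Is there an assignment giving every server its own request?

For example, pair Jordan–A, Zane–G, Toni–B, Sam–F, Iris–D, Uma–C, Hana–E.
Every server is matched, so this matching saturates all of them.

Yes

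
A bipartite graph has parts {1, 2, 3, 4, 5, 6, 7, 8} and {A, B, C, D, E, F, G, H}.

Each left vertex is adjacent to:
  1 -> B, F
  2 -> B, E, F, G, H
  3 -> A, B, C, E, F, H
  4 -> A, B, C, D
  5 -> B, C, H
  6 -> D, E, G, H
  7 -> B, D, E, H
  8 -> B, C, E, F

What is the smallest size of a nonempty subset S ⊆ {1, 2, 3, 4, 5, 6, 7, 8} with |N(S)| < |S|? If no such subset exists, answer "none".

none

A matching saturating every left vertex exists, for instance 1→F, 2→G, 3→A, 4→C, 5→H, 6→D, 7→E, 8→B.
By Hall's marriage theorem, this means |N(S)| ≥ |S| for every subset S, so no violating subset exists.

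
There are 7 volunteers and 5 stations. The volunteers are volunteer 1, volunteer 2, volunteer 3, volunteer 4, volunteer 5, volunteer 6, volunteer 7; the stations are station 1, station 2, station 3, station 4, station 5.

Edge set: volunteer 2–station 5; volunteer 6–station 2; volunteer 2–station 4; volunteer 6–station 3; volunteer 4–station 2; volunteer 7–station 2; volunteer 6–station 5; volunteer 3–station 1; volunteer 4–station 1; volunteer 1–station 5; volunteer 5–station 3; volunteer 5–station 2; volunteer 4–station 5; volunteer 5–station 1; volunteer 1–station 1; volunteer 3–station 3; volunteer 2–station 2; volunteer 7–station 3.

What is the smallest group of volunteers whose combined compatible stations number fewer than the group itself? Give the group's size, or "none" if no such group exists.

5

Take S = {volunteer 1, volunteer 3, volunteer 4, volunteer 5, volunteer 6}. Its neighbourhood is {station 1, station 2, station 3, station 5}, so |N(S)| = 4 < |S| = 5.
Every subset of size less than 5 has at least as many neighbours as members, so 5 is the minimum.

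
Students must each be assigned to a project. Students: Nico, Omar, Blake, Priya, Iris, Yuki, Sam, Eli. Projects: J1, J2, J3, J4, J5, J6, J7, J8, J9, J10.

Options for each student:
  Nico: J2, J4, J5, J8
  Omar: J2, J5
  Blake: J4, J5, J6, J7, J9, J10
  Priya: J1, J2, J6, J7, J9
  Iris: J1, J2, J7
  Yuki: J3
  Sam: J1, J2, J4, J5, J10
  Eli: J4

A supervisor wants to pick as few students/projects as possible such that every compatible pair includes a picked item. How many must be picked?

8

A maximum matching has 8 edges (e.g. Nico–J8, Omar–J5, Blake–J9, Priya–J6, Iris–J7, Yuki–J3, Sam–J2, Eli–J4).
By König's theorem the minimum vertex cover has the same size. One such cover is {Nico, Omar, Blake, Priya, Iris, Yuki, Sam, Eli}.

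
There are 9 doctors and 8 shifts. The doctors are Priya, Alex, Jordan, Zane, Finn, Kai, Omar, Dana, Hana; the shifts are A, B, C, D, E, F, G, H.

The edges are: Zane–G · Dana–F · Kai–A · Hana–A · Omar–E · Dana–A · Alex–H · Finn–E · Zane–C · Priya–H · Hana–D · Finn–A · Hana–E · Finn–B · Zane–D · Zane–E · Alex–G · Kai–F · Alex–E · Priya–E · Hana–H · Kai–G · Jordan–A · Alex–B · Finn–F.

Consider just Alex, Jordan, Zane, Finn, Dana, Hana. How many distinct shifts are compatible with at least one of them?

The union of neighbours of {Alex, Jordan, Zane, Finn, Dana, Hana} is {A, B, C, D, E, F, G, H}, which has 8 elements.
Since |N(S)| = 8 ≥ |S| = 6, Hall's condition holds for this subset.

8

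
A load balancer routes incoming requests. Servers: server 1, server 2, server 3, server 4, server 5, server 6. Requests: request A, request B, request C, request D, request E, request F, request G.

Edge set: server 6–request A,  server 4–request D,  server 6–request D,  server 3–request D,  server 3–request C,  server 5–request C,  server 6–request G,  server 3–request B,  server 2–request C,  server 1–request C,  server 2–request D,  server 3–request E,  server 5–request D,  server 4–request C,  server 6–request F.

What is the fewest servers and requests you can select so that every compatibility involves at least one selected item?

4

The 4 edges server 1–request C, server 2–request D, server 3–request E, server 6–request F form a matching, so any vertex cover needs at least 4 vertices (one per matched edge).
Conversely {server 3, server 6, request C, request D} meets every edge and has exactly 4 vertices, so 4 is optimal.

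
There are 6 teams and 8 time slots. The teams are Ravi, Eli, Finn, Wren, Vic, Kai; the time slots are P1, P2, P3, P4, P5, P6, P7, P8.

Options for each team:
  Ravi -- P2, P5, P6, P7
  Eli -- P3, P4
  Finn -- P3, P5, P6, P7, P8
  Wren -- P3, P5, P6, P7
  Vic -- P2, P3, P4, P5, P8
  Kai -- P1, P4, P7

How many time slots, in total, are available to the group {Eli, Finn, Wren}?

The union of neighbours of {Eli, Finn, Wren} is {P3, P4, P5, P6, P7, P8}, which has 6 elements.
Since |N(S)| = 6 ≥ |S| = 3, Hall's condition holds for this subset.

6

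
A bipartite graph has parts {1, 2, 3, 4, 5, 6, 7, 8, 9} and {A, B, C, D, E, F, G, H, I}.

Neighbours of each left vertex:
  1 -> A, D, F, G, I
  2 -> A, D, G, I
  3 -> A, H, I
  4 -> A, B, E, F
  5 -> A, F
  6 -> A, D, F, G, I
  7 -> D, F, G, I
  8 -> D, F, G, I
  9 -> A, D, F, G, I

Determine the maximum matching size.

7

One maximum matching: 1–G, 2–I, 3–H, 4–B, 5–A, 6–D, 7–F.
The set {1, 2, 5, 6, 7, 8, 9} has only 5 neighbours ({A, D, F, G, I}), so by Hall's theorem at most 7 of the 9 left vertices can be matched.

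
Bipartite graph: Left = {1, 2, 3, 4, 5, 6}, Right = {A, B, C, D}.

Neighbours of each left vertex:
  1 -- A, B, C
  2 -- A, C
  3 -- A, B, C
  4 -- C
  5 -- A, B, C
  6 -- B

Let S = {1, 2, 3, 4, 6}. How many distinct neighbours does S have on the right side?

The union of neighbours of {1, 2, 3, 4, 6} is {A, B, C}, which has 3 elements.
Since |N(S)| = 3 < |S| = 5, Hall's condition fails for this subset.

3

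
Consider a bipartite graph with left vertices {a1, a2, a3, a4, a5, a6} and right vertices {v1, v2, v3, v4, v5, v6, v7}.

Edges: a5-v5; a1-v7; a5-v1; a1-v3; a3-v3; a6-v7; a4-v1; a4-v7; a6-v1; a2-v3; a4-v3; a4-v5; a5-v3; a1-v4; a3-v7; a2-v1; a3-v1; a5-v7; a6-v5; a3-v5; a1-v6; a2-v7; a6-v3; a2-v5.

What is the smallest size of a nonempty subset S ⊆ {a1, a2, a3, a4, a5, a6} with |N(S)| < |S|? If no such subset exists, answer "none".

5

Take S = {a2, a3, a4, a5, a6}. Its neighbourhood is {v1, v3, v5, v7}, so |N(S)| = 4 < |S| = 5.
Every subset of size less than 5 has at least as many neighbours as members, so 5 is the minimum.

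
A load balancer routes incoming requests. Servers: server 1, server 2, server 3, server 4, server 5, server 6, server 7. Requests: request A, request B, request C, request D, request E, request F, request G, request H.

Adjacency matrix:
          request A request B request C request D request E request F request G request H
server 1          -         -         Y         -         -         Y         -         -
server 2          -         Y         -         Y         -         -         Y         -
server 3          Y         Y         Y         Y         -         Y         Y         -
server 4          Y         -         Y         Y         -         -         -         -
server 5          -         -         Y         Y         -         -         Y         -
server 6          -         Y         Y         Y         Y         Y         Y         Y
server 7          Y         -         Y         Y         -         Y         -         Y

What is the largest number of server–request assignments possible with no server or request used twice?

7

A valid assignment of size 7: server 1–request C, server 2–request D, server 3–request F, server 4–request A, server 5–request G, server 6–request E, server 7–request H.
All 7 servers are matched, so no larger matching exists.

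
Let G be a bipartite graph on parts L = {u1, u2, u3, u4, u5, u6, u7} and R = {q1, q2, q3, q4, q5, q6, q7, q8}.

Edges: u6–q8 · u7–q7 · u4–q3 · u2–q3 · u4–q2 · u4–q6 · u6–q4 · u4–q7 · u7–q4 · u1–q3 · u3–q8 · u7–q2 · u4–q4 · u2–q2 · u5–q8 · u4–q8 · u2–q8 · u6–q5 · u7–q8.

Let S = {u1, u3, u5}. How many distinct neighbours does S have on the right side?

The union of neighbours of {u1, u3, u5} is {q3, q8}, which has 2 elements.
Since |N(S)| = 2 < |S| = 3, Hall's condition fails for this subset.

2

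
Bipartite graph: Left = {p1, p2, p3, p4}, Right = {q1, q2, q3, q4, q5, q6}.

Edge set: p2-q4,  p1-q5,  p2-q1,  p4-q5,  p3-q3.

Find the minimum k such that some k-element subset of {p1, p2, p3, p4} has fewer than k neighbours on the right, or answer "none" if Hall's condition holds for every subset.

2

Take S = {p1, p4}. Its neighbourhood is {q5}, so |N(S)| = 1 < |S| = 2.
No single vertex violates Hall's condition since each has at least one neighbour, so 2 is the minimum.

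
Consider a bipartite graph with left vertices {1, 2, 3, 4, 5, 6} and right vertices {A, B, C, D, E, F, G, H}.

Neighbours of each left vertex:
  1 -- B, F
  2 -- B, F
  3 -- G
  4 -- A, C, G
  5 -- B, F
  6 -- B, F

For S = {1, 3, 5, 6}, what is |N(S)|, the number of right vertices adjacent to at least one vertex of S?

3

The union of neighbours of {1, 3, 5, 6} is {B, F, G}, which has 3 elements.
Since |N(S)| = 3 < |S| = 4, Hall's condition fails for this subset.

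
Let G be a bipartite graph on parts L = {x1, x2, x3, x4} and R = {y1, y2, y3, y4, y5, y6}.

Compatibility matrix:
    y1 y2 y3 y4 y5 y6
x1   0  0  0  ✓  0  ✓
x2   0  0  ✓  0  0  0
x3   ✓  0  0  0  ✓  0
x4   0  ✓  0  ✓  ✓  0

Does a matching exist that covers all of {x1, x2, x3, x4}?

For example, pair x1–y4, x2–y3, x3–y1, x4–y2.
Every left vertex is matched, so this matching saturates all of them.

Yes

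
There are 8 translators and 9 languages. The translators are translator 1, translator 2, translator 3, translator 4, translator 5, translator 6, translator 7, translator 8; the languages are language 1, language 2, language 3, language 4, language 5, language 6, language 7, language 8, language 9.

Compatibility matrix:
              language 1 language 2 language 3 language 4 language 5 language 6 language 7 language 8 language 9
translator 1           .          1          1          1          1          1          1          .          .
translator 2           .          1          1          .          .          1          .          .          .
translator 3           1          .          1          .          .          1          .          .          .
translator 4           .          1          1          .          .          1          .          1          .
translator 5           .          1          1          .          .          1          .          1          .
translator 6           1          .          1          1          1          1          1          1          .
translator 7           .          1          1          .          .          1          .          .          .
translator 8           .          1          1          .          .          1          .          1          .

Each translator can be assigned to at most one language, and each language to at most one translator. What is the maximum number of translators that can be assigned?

A valid assignment of size 7: translator 1→language 4, translator 2→language 3, translator 3→language 1, translator 4→language 2, translator 5→language 8, translator 6→language 7, translator 7→language 6.
The set {translator 2, translator 4, translator 5, translator 7, translator 8} has only 4 neighbours ({language 2, language 3, language 6, language 8}), so by Hall's theorem at most 7 of the 8 translators can be matched.

7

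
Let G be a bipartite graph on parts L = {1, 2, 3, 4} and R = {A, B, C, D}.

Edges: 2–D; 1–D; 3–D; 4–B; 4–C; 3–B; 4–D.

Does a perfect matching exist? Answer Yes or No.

No

The set {1, 2} has only 1 neighbour ({D}), so by Hall's theorem at most 3 of the 4 left vertices can be matched.
Hence no matching covers every left vertex.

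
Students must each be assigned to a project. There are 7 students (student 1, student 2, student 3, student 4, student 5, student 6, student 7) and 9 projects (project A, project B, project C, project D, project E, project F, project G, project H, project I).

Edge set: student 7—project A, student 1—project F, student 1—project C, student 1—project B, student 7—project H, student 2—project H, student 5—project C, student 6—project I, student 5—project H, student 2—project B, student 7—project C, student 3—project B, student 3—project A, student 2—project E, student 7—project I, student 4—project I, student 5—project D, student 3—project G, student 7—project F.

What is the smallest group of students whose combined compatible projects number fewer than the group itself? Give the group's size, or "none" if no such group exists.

Take S = {student 4, student 6}. Its neighbourhood is {project I}, so |N(S)| = 1 < |S| = 2.
No single vertex violates Hall's condition since each has at least one neighbour, so 2 is the minimum.

2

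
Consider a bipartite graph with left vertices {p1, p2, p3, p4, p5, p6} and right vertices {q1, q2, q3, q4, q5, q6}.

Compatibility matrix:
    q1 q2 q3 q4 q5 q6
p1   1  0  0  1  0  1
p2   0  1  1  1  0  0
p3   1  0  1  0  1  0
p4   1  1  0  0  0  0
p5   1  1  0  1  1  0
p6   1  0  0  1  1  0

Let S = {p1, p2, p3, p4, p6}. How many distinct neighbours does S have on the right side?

The union of neighbours of {p1, p2, p3, p4, p6} is {q1, q2, q3, q4, q5, q6}, which has 6 elements.
Since |N(S)| = 6 ≥ |S| = 5, Hall's condition holds for this subset.

6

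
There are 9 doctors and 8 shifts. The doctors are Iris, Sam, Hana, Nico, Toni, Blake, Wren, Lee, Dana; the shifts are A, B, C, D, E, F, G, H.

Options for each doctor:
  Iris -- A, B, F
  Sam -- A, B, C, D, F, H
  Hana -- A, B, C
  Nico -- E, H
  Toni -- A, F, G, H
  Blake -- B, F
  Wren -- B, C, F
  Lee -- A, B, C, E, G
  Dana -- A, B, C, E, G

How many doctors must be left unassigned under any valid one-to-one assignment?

One maximum matching: Iris-A, Sam-D, Hana-C, Nico-E, Toni-H, Blake-F, Wren-B, Lee-G.
The set {Iris, Hana, Nico, Toni, Blake, Wren, Lee, Dana} has only 7 neighbours ({A, B, C, E, F, G, H}), so by Hall's theorem at most 8 of the 9 doctors can be matched.
That matches 8 of the 9, leaving 1 unmatched; no matching can do better.

1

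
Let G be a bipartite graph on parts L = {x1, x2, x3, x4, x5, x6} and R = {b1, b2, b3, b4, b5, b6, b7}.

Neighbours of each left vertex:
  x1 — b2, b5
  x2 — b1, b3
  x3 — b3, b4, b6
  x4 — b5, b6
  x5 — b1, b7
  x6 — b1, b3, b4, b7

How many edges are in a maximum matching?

6

One maximum matching: x1→b2, x2→b1, x3→b6, x4→b5, x5→b7, x6→b3.
This saturates every left vertex, so 6 is the maximum.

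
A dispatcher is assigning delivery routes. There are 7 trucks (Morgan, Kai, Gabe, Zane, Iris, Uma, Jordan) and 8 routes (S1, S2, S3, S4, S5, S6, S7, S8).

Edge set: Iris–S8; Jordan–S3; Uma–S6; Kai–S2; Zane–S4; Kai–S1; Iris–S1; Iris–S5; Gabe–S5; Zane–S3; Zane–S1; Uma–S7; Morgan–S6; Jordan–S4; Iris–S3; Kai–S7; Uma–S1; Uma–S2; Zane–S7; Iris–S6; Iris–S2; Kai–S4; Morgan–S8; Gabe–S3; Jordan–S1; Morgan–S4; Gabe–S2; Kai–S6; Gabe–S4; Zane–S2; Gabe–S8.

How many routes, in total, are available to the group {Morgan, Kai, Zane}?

7

The union of neighbours of {Morgan, Kai, Zane} is {S1, S2, S3, S4, S6, S7, S8}, which has 7 elements.
Since |N(S)| = 7 ≥ |S| = 3, Hall's condition holds for this subset.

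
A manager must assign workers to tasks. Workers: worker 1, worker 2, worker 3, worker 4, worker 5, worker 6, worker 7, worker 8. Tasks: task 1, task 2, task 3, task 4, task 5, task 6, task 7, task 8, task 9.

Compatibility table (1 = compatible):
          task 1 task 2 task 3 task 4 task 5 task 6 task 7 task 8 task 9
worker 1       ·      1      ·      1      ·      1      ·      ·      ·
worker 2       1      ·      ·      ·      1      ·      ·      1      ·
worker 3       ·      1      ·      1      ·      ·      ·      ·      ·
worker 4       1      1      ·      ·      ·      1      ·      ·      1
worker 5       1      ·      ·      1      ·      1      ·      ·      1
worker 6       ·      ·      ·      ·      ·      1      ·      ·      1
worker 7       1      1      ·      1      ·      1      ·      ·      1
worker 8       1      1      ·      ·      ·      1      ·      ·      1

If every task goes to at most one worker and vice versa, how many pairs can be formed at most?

For example, pair worker 1-task 2, worker 2-task 8, worker 3-task 4, worker 4-task 1, worker 5-task 6, worker 6-task 9.
The set {worker 1, worker 3, worker 4, worker 5, worker 6, worker 7, worker 8} has only 5 neighbours ({task 1, task 2, task 4, task 6, task 9}), so by Hall's theorem at most 6 of the 8 workers can be matched.

6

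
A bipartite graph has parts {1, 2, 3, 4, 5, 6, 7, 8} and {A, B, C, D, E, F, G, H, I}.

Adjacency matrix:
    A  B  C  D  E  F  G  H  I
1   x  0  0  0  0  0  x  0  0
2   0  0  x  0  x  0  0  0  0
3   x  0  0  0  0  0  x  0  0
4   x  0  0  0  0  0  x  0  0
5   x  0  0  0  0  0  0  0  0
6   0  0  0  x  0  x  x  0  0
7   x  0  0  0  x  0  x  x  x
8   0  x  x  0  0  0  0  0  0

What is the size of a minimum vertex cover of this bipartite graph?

6

{2, 6, 7, 8, A, G} is a vertex cover of size 6: every edge has an endpoint in this set.
No smaller cover exists because 1–A, 2–C, 3–G, 6–F, 7–E, 8–B is a matching of size 6, and a cover must include an endpoint of each of these disjoint edges (König's theorem).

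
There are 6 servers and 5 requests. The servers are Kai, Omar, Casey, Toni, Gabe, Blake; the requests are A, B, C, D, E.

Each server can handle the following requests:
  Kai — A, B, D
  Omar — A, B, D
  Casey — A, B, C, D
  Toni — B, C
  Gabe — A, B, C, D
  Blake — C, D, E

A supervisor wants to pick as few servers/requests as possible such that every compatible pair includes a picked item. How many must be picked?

A maximum matching has 5 edges (e.g. Kai–A, Omar–D, Casey–C, Toni–B, Blake–E).
By König's theorem the minimum vertex cover has the same size. One such cover is {Blake, A, B, C, D}.

5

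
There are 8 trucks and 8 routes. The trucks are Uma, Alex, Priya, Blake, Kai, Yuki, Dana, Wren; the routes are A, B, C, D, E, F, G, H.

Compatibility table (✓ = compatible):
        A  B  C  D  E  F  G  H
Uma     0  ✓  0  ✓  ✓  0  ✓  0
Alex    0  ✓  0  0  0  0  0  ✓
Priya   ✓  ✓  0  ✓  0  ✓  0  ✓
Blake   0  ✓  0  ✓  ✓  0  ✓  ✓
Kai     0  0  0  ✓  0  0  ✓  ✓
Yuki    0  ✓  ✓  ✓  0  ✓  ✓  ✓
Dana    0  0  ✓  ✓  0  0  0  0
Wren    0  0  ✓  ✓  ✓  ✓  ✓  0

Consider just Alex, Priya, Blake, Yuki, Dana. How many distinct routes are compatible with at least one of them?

The union of neighbours of {Alex, Priya, Blake, Yuki, Dana} is {A, B, C, D, E, F, G, H}, which has 8 elements.
Since |N(S)| = 8 ≥ |S| = 5, Hall's condition holds for this subset.

8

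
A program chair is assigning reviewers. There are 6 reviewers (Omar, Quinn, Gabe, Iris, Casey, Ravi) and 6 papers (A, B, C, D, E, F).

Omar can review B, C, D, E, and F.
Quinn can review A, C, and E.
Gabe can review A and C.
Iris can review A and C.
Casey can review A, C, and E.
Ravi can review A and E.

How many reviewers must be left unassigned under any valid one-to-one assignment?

One maximum matching: Omar→B, Quinn→E, Gabe→A, Iris→C.
The set {Quinn, Gabe, Iris, Casey, Ravi} has only 3 neighbours ({A, C, E}), so by Hall's theorem at most 4 of the 6 reviewers can be matched.
That matches 4 of the 6, leaving 2 unmatched; no matching can do better.

2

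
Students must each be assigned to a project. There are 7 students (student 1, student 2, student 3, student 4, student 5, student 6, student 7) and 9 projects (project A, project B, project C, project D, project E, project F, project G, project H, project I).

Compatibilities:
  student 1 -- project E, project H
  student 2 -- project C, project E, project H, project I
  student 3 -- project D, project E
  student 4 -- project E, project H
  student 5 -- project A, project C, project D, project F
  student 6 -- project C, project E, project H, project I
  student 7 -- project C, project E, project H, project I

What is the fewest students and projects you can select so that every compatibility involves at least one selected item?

A maximum matching has 6 edges (e.g. student 1–project H, student 2–project C, student 3–project D, student 4–project E, student 5–project A, student 6–project I).
By König's theorem the minimum vertex cover has the same size. One such cover is {student 3, student 5, project C, project E, project H, project I}.

6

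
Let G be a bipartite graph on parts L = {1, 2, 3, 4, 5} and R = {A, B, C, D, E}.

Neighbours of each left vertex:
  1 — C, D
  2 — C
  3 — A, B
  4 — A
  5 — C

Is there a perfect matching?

The set {2, 5} has only 1 neighbour ({C}), so by Hall's theorem at most 4 of the 5 left vertices can be matched.
Hence no matching covers every left vertex.

No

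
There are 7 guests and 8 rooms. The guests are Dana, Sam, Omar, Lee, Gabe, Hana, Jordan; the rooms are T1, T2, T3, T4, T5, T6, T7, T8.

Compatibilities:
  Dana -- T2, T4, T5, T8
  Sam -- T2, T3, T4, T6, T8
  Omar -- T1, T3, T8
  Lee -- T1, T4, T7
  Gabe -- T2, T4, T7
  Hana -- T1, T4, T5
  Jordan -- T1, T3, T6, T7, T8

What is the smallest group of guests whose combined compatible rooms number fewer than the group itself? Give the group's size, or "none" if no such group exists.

A matching saturating every guest exists, for instance Dana→T5, Sam→T3, Omar→T8, Lee→T1, Gabe→T2, Hana→T4, Jordan→T7.
By Hall's marriage theorem, this means |N(S)| ≥ |S| for every subset S, so no violating subset exists.

none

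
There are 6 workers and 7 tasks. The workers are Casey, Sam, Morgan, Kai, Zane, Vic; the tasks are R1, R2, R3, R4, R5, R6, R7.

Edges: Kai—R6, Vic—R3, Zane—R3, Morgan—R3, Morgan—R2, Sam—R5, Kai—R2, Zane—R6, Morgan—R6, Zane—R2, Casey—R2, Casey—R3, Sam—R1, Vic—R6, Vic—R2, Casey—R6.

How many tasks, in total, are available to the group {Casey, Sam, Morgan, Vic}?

The union of neighbours of {Casey, Sam, Morgan, Vic} is {R1, R2, R3, R5, R6}, which has 5 elements.
Since |N(S)| = 5 ≥ |S| = 4, Hall's condition holds for this subset.

5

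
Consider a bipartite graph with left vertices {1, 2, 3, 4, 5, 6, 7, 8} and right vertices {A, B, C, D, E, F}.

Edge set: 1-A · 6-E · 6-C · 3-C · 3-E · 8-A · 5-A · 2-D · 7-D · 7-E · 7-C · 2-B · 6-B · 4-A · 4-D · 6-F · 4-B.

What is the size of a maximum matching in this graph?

6

One maximum matching: 1-A, 2-D, 3-C, 4-B, 6-F, 7-E.
The set {1, 5, 8} has only 1 neighbour ({A}), so by Hall's theorem at most 6 of the 8 left vertices can be matched.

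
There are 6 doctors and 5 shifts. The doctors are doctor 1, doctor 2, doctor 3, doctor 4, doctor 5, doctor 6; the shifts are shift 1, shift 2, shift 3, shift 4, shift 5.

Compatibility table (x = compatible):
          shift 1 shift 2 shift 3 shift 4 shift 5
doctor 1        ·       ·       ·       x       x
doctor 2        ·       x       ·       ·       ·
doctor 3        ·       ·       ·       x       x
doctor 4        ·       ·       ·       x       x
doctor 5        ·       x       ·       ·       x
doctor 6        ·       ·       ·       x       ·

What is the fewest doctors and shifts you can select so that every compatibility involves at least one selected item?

3

A maximum matching has 3 edges (e.g. doctor 1–shift 4, doctor 2–shift 2, doctor 3–shift 5).
By König's theorem the minimum vertex cover has the same size. One such cover is {shift 2, shift 4, shift 5}.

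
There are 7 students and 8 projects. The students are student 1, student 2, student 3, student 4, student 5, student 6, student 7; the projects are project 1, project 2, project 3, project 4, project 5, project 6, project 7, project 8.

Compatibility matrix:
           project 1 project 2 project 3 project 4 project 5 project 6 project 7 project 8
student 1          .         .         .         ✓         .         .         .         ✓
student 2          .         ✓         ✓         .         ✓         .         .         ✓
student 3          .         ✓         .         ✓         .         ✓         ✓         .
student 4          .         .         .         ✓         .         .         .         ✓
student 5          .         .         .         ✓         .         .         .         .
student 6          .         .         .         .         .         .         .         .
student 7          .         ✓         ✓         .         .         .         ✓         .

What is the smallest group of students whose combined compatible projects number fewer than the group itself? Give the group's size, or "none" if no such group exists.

Take S = {student 6}. Its neighbourhood is {}, so |N(S)| = 0 < |S| = 1.

1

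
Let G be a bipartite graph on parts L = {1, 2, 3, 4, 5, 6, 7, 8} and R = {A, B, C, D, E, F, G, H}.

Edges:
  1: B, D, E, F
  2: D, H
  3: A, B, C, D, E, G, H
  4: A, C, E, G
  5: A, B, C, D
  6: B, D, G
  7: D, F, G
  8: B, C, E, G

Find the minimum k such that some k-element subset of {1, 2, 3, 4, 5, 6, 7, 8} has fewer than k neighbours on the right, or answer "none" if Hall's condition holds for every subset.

A matching saturating every left vertex exists, for instance 1→D, 2→H, 3→A, 4→E, 5→C, 6→G, 7→F, 8→B.
By Hall's marriage theorem, this means |N(S)| ≥ |S| for every subset S, so no violating subset exists.

none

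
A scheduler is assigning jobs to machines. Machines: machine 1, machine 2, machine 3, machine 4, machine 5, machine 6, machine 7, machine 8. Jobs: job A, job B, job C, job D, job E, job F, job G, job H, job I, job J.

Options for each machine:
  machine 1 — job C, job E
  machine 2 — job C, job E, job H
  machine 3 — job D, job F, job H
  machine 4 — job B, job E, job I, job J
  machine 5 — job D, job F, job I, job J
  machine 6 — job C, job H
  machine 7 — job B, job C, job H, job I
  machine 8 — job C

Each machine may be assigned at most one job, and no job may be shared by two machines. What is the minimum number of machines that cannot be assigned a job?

One maximum matching: machine 1-job C, machine 2-job E, machine 3-job D, machine 4-job J, machine 5-job F, machine 6-job H, machine 7-job I.
The set {machine 1, machine 2, machine 6, machine 8} has only 3 neighbours ({job C, job E, job H}), so by Hall's theorem at most 7 of the 8 machines can be matched.
That matches 7 of the 8, leaving 1 unmatched; no matching can do better.

1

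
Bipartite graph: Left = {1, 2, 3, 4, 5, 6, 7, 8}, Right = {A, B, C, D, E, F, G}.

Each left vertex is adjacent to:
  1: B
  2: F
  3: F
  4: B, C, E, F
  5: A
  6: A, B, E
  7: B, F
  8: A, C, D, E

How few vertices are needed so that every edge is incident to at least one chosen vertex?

{4, 5, 6, 8, B, F} is a vertex cover of size 6: every edge has an endpoint in this set.
No smaller cover exists because 1–B, 2–F, 4–C, 5–A, 6–E, 8–D is a matching of size 6, and a cover must include an endpoint of each of these disjoint edges (König's theorem).

6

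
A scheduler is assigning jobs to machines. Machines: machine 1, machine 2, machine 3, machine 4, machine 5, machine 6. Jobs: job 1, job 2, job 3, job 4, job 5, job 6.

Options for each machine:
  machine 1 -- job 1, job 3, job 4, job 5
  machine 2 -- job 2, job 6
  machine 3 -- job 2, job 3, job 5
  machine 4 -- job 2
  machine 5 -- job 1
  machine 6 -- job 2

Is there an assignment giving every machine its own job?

The set {machine 4, machine 6} has only 1 neighbour ({job 2}), so by Hall's theorem at most 5 of the 6 machines can be matched.
Hence no matching covers every machine.

No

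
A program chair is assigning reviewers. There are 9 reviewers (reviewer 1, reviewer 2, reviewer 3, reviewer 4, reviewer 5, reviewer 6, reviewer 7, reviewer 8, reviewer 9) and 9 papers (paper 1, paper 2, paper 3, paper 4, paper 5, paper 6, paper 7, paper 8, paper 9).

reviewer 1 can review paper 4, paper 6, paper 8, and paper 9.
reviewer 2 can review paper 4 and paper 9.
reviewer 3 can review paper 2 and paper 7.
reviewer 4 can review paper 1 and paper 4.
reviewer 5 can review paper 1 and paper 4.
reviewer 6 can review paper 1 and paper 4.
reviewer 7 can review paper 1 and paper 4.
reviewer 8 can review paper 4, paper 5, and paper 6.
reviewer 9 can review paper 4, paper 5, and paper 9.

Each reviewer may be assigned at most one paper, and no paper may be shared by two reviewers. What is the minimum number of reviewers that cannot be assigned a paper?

2

One maximum matching: reviewer 1-paper 8, reviewer 2-paper 9, reviewer 3-paper 7, reviewer 4-paper 1, reviewer 5-paper 4, reviewer 8-paper 6, reviewer 9-paper 5.
The set {reviewer 4, reviewer 5, reviewer 6, reviewer 7} has only 2 neighbours ({paper 1, paper 4}), so by Hall's theorem at most 7 of the 9 reviewers can be matched.
That matches 7 of the 9, leaving 2 unmatched; no matching can do better.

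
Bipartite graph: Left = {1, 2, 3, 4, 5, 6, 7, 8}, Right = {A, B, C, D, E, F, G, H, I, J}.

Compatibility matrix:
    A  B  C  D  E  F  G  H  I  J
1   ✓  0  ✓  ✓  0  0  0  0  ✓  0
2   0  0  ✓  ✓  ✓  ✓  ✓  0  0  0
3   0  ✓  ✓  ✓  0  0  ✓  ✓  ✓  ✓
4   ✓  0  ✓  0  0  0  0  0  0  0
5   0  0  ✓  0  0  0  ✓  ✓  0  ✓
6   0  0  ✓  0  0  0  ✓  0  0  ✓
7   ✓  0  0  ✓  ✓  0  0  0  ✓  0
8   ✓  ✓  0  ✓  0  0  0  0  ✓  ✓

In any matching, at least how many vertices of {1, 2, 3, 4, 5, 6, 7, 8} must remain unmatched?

One maximum matching: 1–I, 2–E, 3–G, 4–A, 5–H, 6–C, 7–D, 8–J.
This saturates every left vertex, so 8 is the maximum.
That matches 8 of the 8, leaving 0 unmatched; no matching can do better.

0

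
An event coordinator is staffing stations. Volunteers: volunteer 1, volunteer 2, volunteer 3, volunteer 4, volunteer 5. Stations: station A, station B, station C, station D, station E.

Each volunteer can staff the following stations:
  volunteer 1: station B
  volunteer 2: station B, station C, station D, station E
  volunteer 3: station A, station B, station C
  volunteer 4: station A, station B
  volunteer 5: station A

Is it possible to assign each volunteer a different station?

The set {volunteer 1, volunteer 4, volunteer 5} has only 2 neighbours ({station A, station B}), so by Hall's theorem at most 4 of the 5 volunteers can be matched.
Hence no matching covers every volunteer.

No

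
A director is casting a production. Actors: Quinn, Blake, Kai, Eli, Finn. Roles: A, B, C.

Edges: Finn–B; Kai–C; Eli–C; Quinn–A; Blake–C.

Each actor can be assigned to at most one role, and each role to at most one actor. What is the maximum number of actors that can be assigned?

For example, pair Quinn-A, Blake-C, Finn-B.
The set {Blake, Kai, Eli} has only 1 neighbour ({C}), so by Hall's theorem at most 3 of the 5 actors can be matched.

3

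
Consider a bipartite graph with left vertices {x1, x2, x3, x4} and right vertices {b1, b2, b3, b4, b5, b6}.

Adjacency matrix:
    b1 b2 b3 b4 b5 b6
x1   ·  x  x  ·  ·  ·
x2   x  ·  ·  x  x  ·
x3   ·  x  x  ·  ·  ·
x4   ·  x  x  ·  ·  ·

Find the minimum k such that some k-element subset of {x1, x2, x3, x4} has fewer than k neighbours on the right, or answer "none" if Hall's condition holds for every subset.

3

Take S = {x1, x3, x4}. Its neighbourhood is {b2, b3}, so |N(S)| = 2 < |S| = 3.
Every subset of size less than 3 has at least as many neighbours as members, so 3 is the minimum.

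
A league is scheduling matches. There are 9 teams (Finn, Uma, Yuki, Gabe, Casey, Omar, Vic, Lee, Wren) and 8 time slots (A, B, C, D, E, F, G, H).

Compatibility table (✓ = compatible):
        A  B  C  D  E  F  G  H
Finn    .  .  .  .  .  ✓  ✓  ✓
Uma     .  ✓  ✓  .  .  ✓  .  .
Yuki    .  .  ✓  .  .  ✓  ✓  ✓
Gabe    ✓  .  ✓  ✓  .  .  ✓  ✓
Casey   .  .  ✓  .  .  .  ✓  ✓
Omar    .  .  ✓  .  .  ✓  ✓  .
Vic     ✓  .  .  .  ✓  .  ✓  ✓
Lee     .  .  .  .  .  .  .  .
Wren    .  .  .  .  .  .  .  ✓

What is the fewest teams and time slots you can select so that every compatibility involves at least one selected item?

A maximum matching has 7 edges (e.g. Finn–H, Uma–B, Yuki–C, Gabe–A, Casey–G, Omar–F, Vic–E).
By König's theorem the minimum vertex cover has the same size. One such cover is {Uma, Gabe, Vic, C, F, G, H}.

7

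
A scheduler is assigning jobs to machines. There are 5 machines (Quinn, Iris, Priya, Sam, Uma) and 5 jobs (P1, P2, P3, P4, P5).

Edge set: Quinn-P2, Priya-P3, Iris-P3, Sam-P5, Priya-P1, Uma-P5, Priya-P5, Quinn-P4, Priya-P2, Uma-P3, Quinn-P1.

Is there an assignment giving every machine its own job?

No

The set {Iris, Sam, Uma} has only 2 neighbours ({P3, P5}), so by Hall's theorem at most 4 of the 5 machines can be matched.
Hence no matching covers every machine.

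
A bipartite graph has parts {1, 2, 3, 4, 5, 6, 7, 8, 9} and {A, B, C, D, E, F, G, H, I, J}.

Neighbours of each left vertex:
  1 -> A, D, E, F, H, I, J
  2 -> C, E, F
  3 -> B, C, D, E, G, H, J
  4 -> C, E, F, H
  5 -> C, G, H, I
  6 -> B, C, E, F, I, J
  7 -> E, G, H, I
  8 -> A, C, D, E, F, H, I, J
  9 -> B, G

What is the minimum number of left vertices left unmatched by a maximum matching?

0

A valid assignment of size 9: 1→E, 2→C, 3→H, 4→F, 5→G, 6→J, 7→I, 8→A, 9→B.
All 9 left vertices are matched, so no larger matching exists.
That matches 9 of the 9, leaving 0 unmatched; no matching can do better.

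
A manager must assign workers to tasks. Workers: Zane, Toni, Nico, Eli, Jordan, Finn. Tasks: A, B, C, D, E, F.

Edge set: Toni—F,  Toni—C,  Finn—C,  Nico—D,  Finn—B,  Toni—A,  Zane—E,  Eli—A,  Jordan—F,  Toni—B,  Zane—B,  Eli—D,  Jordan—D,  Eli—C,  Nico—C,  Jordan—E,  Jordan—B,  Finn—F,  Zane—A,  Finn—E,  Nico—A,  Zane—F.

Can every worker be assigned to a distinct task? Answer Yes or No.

Yes

A valid assignment of size 6: Zane→F, Toni→C, Nico→A, Eli→D, Jordan→E, Finn→B.
Every worker is matched, so this is a perfect matching.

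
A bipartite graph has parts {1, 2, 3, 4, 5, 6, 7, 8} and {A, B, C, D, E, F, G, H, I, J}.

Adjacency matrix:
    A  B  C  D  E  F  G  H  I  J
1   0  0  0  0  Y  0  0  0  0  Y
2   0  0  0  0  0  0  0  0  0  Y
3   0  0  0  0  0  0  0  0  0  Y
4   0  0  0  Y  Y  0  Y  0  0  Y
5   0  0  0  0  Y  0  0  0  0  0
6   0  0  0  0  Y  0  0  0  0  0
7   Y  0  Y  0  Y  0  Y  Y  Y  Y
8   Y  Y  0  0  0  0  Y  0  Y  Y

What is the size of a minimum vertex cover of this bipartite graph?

5

A maximum matching has 5 edges (e.g. 1–E, 2–J, 4–D, 7–A, 8–G).
By König's theorem the minimum vertex cover has the same size. One such cover is {4, 7, 8, E, J}.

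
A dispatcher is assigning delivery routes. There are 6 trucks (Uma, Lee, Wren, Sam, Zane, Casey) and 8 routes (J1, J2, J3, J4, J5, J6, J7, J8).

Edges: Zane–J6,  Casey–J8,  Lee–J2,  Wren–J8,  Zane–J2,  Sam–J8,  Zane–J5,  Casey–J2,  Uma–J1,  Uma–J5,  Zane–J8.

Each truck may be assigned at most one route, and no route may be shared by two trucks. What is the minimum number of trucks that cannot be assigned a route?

One maximum matching: Uma–J5, Lee–J2, Wren–J8, Zane–J6.
The set {Lee, Wren, Sam, Casey} has only 2 neighbours ({J2, J8}), so by Hall's theorem at most 4 of the 6 trucks can be matched.
That matches 4 of the 6, leaving 2 unmatched; no matching can do better.

2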